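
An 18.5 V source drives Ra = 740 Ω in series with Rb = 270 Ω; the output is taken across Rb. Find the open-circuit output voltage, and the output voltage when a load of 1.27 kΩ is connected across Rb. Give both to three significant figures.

Open-circuit: V = 18.5 × 270/(740 + 270) = 4.95 V.
With the load, Rb becomes Rb‖R_L = 222.7 Ω, so V = 18.5 × 222.7/962.7 = 4.28 V.

Unloaded: 4.95 V; loaded: 4.28 V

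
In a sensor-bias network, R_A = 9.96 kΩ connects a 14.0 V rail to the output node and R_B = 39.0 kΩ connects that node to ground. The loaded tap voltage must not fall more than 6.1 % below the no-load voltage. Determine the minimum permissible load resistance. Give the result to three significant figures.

Output resistance R_th = R_A‖R_B = (9.96 × 39.0)/48.96 = 7.934 kΩ.
The fractional drop is R_th/(R_th + R_L); requiring this ≤ 0.0610 gives R_L ≥ R_th(1/0.0610 − 1) = 7.934 × 15.39 = 122 kΩ.

R_L(min) ≈ 122 kΩ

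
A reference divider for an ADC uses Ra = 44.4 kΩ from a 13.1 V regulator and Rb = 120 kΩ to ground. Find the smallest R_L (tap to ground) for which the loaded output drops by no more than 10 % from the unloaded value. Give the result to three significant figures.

Output resistance R_th = Ra‖Rb = (44.4 × 120)/164.4 = 32.41 kΩ.
The fractional drop is R_th/(R_th + R_L); requiring this ≤ 0.100 gives R_L ≥ R_th(1/0.100 − 1) = 32.41 × 9.000 = 292 kΩ.

R_L(min) ≈ 292 kΩ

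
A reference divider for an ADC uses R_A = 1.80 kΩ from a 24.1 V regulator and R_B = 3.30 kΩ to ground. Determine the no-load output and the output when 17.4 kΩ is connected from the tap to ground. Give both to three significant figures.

Unloaded: 15.6 V; loaded: 14.6 V

Open-circuit: V = 24.1 × 3.30/(1.80 + 3.30) = 15.6 V.
With the load, R_B becomes R_B‖R_L = 2.774 kΩ, so V = 24.1 × 2.774/4.574 = 14.6 V.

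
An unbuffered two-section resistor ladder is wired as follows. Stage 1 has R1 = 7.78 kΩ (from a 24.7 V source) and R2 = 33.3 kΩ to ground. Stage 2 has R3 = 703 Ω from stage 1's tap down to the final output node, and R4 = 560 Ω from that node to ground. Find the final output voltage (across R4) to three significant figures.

V_out ≈ 1.48 V

Stage 2 presents R3+R4 = 1263 Ω as a load on stage 1's tap.
Stage 1's lower leg becomes R2‖(R3+R4) = 1217 Ω, so V_mid = 24.7 × 1217/8997 = 3.341 V.
Stage 2 is itself unloaded: V_out = V_mid × R4/(R3+R4) = 3.341 × 560/1263 = 1.48 V.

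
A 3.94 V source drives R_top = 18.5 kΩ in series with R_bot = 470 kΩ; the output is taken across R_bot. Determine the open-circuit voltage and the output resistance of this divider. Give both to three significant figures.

V_th is the open-circuit tap voltage: 3.94 × 470/(18.5 + 470) = 3.79 V.
With the supply zeroed, R_top and R_bot appear in parallel from the tap: R_th = R_top‖R_bot = (18.5 × 470)/488.5 = 17.8 kΩ.

V_th = 3.79 V, R_th = 17.8 kΩ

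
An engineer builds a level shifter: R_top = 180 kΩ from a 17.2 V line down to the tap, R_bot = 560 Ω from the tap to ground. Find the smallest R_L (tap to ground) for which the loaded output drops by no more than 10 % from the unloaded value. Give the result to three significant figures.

Output resistance R_th = R_top‖R_bot = (180000 × 560)/180600 = 558.3 Ω.
The fractional drop is R_th/(R_th + R_L); requiring this ≤ 0.100 gives R_L ≥ R_th(1/0.100 − 1) = 558.3 × 9.000 = 5.02 kΩ.

R_L(min) ≈ 5.02 kΩ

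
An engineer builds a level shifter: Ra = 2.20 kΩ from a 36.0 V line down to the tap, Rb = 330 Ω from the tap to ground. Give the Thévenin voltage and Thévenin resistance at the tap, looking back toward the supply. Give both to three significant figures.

V_th = 4.70 V, R_th = 287 Ω

V_th is the open-circuit tap voltage: 36.0 × 330/(2200 + 330) = 4.70 V.
With the supply zeroed, Ra and Rb appear in parallel from the tap: R_th = Ra‖Rb = (2200 × 330)/2530 = 287 Ω.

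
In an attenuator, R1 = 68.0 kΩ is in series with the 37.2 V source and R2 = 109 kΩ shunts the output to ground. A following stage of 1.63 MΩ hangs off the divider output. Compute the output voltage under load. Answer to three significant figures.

The load sits in parallel with R2: R2‖R_L = (109 × 1630) / (109 + 1630) = 102.2 kΩ.
V_out = 37.2 × 102.2 / (68.0 + 102.2) = 37.2 × 102.2/170.2 = 22.3 V.

V_out ≈ 22.3 V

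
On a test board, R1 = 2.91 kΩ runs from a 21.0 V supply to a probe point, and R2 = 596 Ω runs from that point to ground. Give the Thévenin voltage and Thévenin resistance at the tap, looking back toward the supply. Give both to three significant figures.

V_th = 3.57 V, R_th = 495 Ω

V_th is the open-circuit tap voltage: 21.0 × 596/(2910 + 596) = 3.57 V.
With the supply zeroed, R1 and R2 appear in parallel from the tap: R_th = R1‖R2 = (2910 × 596)/3506 = 495 Ω.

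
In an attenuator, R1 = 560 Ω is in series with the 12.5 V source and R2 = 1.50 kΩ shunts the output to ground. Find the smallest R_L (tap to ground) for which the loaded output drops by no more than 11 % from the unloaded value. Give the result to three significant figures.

Output resistance R_th = R1‖R2 = (560 × 1500)/2060 = 407.8 Ω.
The fractional drop is R_th/(R_th + R_L); requiring this ≤ 0.110 gives R_L ≥ R_th(1/0.110 − 1) = 407.8 × 8.091 = 3.30 kΩ.

R_L(min) ≈ 3.30 kΩ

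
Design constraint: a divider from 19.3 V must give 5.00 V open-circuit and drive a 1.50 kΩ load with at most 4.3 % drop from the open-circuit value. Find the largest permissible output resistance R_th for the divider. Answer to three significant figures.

R_th ≤ 67.4 Ω

Loading drop = R_th/(R_th + R_L) ≤ 0.0430, so R_th ≤ R_L · ε/(1−ε) = 1.50 kΩ × 0.0430/0.9570 = 67.4 Ω.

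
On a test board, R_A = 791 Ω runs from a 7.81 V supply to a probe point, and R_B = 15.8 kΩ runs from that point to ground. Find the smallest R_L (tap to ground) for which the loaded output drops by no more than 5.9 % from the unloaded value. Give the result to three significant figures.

Output resistance R_th = R_A‖R_B = (791 × 15800)/16590 = 753.3 Ω.
The fractional drop is R_th/(R_th + R_L); requiring this ≤ 0.0590 gives R_L ≥ R_th(1/0.0590 − 1) = 753.3 × 15.95 = 12.0 kΩ.

R_L(min) ≈ 12.0 kΩ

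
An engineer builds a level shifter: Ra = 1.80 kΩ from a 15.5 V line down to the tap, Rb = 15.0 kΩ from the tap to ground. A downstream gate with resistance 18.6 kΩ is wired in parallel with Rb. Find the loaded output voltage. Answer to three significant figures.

The load sits in parallel with Rb: Rb‖R_L = (15.0 × 18.6) / (15.0 + 18.6) = 8.304 kΩ.
V_out = 15.5 × 8.304 / (1.80 + 8.304) = 15.5 × 8.304/10.10 = 12.7 V.
(Unloaded it would have been 13.8 V.)

V_out ≈ 12.7 V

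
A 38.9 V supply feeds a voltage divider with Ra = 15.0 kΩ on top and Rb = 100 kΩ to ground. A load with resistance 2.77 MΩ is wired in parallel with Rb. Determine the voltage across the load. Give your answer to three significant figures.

The load sits in parallel with Rb: Rb‖R_L = (100 × 2770) / (100 + 2770) = 96.52 kΩ.
V_out = 38.9 × 96.52 / (15.0 + 96.52) = 38.9 × 96.52/111.5 = 33.7 V.

V_out ≈ 33.7 V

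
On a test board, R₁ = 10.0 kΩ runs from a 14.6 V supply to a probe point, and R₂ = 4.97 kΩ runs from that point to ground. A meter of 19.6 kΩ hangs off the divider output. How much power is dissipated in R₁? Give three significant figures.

Total resistance from the source is R₁ + (R₂‖R_L) = 13.96 kΩ, so I = 14.6/13.96 kΩ = 1.045 mA.
P = I²·R₁ = (1.045 mA)² × 10.0 kΩ = 10.9 mW.

P ≈ 10.9 mW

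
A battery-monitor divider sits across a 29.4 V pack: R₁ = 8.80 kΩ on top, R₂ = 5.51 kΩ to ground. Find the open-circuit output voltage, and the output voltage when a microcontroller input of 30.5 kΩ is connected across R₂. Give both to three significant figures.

Open-circuit: V = 29.4 × 5.51/(8.80 + 5.51) = 11.3 V.
With the load, R₂ becomes R₂‖R_L = 4.667 kΩ, so V = 29.4 × 4.667/13.47 = 10.2 V.

Unloaded: 11.3 V; loaded: 10.2 V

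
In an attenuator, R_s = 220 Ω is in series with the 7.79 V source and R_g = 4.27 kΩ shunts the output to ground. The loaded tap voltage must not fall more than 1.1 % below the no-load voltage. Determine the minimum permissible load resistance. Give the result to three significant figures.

Output resistance R_th = R_s‖R_g = (220 × 4270)/4490 = 209.2 Ω.
The fractional drop is R_th/(R_th + R_L); requiring this ≤ 0.0110 gives R_L ≥ R_th(1/0.0110 − 1) = 209.2 × 89.91 = 18.8 kΩ.

R_L(min) ≈ 18.8 kΩ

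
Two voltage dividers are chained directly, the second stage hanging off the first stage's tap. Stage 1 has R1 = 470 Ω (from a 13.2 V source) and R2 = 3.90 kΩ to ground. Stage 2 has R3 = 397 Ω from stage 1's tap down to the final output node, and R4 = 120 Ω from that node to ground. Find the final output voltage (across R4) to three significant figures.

Stage 2 presents R3+R4 = 517.0 Ω as a load on stage 1's tap.
Stage 1's lower leg becomes R2‖(R3+R4) = 456.5 Ω, so V_mid = 13.2 × 456.5/926.5 = 6.504 V.
Stage 2 is itself unloaded: V_out = V_mid × R4/(R3+R4) = 6.504 × 120/517.0 = 1.51 V.

V_out ≈ 1.51 V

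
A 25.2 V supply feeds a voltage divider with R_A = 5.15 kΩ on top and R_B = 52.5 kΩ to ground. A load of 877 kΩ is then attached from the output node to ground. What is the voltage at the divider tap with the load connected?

V_out ≈ 22.8 V

The load sits in parallel with R_B: R_B‖R_L = (52.5 × 877) / (52.5 + 877) = 49.53 kΩ.
V_out = 25.2 × 49.53 / (5.15 + 49.53) = 25.2 × 49.53/54.68 = 22.8 V.
(Unloaded it would have been 22.9 V.)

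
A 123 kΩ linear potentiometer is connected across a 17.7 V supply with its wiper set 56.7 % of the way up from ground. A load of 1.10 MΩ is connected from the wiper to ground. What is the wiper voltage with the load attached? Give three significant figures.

V ≈ 9.77 V

The wiper splits the pot into (1−α)R = 53.26 kΩ above and αR = 69.74 kΩ below.
Lower section ‖ load = 65.58 kΩ.
V_wiper = 17.7 × 65.58/(53.26 + 65.58) = 9.77 V.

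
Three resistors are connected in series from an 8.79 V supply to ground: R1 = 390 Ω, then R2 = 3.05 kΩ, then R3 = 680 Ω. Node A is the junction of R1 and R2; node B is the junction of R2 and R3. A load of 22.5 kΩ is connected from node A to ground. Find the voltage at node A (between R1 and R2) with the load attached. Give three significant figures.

Below node A the series string R2+R3 = 3730 Ω sits in parallel with the 22500 Ω load: 3200 Ω.
V_A = 8.79 × 3200/(390 + 3200) = 7.83 V.

V ≈ 7.83 V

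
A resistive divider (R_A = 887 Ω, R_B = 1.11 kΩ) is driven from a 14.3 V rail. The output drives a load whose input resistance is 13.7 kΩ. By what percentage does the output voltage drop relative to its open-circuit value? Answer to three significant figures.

The divider's output (Thévenin) resistance is R_A‖R_B = 493.0 Ω.
Fractional drop under load = R_th/(R_th + R_L) = 493.0 / (493.0 + 13700) = 0.03474.
So the output falls by 3.47 %.

3.47 %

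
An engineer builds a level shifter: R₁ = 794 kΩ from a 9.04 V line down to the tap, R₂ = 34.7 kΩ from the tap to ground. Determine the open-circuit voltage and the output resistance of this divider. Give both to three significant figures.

V_th is the open-circuit tap voltage: 9.04 × 34.7/(794 + 34.7) = 0.379 V.
With the supply zeroed, R₁ and R₂ appear in parallel from the tap: R_th = R₁‖R₂ = (794 × 34.7)/828.7 = 33.2 kΩ.

V_th = 0.379 V, R_th = 33.2 kΩ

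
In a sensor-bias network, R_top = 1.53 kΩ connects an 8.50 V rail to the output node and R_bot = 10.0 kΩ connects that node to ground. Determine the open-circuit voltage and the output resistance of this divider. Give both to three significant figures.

V_th is the open-circuit tap voltage: 8.50 × 10.0/(1.53 + 10.0) = 7.37 V.
With the supply zeroed, R_top and R_bot appear in parallel from the tap: R_th = R_top‖R_bot = (1.53 × 10.0)/11.53 = 1.33 kΩ.

V_th = 7.37 V, R_th = 1.33 kΩ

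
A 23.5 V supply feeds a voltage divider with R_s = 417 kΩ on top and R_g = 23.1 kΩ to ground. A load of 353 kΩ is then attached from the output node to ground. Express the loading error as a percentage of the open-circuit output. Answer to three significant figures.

5.84 %

The divider's output (Thévenin) resistance is R_s‖R_g = 21.89 kΩ.
Fractional drop under load = R_th/(R_th + R_L) = 21.89 / (21.89 + 353) = 0.05838.
So the output falls by 5.84 %.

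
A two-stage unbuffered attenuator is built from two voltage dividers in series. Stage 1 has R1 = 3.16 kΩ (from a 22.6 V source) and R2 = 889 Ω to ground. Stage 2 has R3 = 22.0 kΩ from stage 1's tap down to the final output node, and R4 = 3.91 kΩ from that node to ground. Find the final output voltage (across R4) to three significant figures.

Stage 2 presents R3+R4 = 25910 Ω as a load on stage 1's tap.
Stage 1's lower leg becomes R2‖(R3+R4) = 859.5 Ω, so V_mid = 22.6 × 859.5/4020 = 4.833 V.
Stage 2 is itself unloaded: V_out = V_mid × R4/(R3+R4) = 4.833 × 3910/25910 = 0.729 V.

V_out ≈ 0.729 V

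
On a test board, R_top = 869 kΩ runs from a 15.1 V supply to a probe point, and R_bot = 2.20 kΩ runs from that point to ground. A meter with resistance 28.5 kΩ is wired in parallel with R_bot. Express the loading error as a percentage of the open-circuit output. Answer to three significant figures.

The divider's output (Thévenin) resistance is R_top‖R_bot = 2.194 kΩ.
Fractional drop under load = R_th/(R_th + R_L) = 2.194 / (2.194 + 28.5) = 0.07149.
So the output falls by 7.15 %.

7.15 %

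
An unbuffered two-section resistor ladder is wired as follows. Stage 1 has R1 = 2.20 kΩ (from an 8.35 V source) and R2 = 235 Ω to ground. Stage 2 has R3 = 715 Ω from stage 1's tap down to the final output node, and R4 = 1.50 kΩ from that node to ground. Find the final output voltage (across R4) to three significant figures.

Stage 2 presents R3+R4 = 2215 Ω as a load on stage 1's tap.
Stage 1's lower leg becomes R2‖(R3+R4) = 212.5 Ω, so V_mid = 8.35 × 212.5/2412 = 0.7354 V.
Stage 2 is itself unloaded: V_out = V_mid × R4/(R3+R4) = 0.7354 × 1500/2215 = 0.498 V.

V_out ≈ 0.498 V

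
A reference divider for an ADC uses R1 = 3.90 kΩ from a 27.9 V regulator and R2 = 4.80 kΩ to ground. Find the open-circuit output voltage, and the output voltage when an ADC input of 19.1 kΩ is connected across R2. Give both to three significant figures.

Unloaded: 15.4 V; loaded: 13.8 V

Open-circuit: V = 27.9 × 4.80/(3.90 + 4.80) = 15.4 V.
With the load, R2 becomes R2‖R_L = 3.836 kΩ, so V = 27.9 × 3.836/7.736 = 13.8 V.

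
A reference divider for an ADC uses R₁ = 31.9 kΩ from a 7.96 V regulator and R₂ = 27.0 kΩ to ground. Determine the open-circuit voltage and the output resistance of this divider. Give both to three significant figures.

V_th is the open-circuit tap voltage: 7.96 × 27.0/(31.9 + 27.0) = 3.65 V.
With the supply zeroed, R₁ and R₂ appear in parallel from the tap: R_th = R₁‖R₂ = (31.9 × 27.0)/58.90 = 14.6 kΩ.

V_th = 3.65 V, R_th = 14.6 kΩ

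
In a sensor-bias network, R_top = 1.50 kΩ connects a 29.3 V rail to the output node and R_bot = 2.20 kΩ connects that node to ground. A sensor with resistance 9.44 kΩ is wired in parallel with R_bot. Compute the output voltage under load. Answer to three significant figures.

The load sits in parallel with R_bot: R_bot‖R_L = (2.20 × 9.44) / (2.20 + 9.44) = 1.784 kΩ.
V_out = 29.3 × 1.784 / (1.50 + 1.784) = 29.3 × 1.784/3.284 = 15.9 V.

V_out ≈ 15.9 V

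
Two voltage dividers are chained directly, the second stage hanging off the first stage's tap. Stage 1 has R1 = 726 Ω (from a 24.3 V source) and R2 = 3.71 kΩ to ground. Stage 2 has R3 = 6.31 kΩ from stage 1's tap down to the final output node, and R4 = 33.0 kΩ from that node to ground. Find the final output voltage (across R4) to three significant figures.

V_out ≈ 16.8 V

Stage 2 presents R3+R4 = 39310 Ω as a load on stage 1's tap.
Stage 1's lower leg becomes R2‖(R3+R4) = 3390 Ω, so V_mid = 24.3 × 3390/4116 = 20.01 V.
Stage 2 is itself unloaded: V_out = V_mid × R4/(R3+R4) = 20.01 × 33000/39310 = 16.8 V.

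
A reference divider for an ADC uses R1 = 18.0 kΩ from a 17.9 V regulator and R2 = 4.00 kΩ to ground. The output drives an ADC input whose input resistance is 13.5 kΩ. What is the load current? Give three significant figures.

R2‖R_L = 3.086 kΩ; V_out = 17.9 × 3.086/21.09 = 2.620 V.
I_L = V_out / R_L = 2.620 / 13.5 kΩ = 0.194 mA.

I_L ≈ 0.194 mA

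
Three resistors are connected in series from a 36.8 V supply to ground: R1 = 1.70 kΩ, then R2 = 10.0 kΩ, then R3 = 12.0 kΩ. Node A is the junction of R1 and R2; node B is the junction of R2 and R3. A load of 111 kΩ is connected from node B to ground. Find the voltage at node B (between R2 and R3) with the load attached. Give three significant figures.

At node B, R3 is in parallel with the load: R3‖R_L = 10.83 kΩ.
Below node A the resistance is R2 + (R3‖R_L) = 20.83 kΩ, so V_A = 36.8 × 20.83/22.53 = 34.02 V.
Then V_B = V_A × (R3‖R_L)/(R2 + R3‖R_L) = 34.02 × 10.83/20.83 = 17.7 V.

V ≈ 17.7 V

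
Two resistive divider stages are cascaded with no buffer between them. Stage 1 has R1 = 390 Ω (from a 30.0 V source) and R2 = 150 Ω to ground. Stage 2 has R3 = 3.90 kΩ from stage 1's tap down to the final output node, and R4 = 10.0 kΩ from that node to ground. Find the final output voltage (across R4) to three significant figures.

V_out ≈ 5.95 V

Stage 2 presents R3+R4 = 13900 Ω as a load on stage 1's tap.
Stage 1's lower leg becomes R2‖(R3+R4) = 148.4 Ω, so V_mid = 30.0 × 148.4/538.4 = 8.269 V.
Stage 2 is itself unloaded: V_out = V_mid × R4/(R3+R4) = 8.269 × 10000/13900 = 5.95 V.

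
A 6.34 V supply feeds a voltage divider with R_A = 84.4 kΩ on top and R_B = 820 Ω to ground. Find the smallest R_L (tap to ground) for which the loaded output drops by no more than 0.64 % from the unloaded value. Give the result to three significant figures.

Output resistance R_th = R_A‖R_B = (84400 × 820)/85220 = 812.1 Ω.
The fractional drop is R_th/(R_th + R_L); requiring this ≤ 0.00640 gives R_L ≥ R_th(1/0.00640 − 1) = 812.1 × 155.2 = 126 kΩ.

R_L(min) ≈ 126 kΩ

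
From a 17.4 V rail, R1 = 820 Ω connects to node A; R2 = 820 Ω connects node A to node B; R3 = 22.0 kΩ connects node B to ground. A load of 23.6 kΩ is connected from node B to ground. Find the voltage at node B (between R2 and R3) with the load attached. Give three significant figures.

V ≈ 15.2 V

At node B, R3 is in parallel with the load: R3‖R_L = 11390 Ω.
Below node A the resistance is R2 + (R3‖R_L) = 12210 Ω, so V_A = 17.4 × 12210/13030 = 16.30 V.
Then V_B = V_A × (R3‖R_L)/(R2 + R3‖R_L) = 16.30 × 11390/12210 = 15.2 V.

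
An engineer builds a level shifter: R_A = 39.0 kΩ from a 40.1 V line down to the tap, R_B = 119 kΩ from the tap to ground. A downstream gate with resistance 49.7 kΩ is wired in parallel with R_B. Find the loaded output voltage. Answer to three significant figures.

V_out ≈ 19.0 V

The load sits in parallel with R_B: R_B‖R_L = (119 × 49.7) / (119 + 49.7) = 35.06 kΩ.
V_out = 40.1 × 35.06 / (39.0 + 35.06) = 40.1 × 35.06/74.06 = 19.0 V.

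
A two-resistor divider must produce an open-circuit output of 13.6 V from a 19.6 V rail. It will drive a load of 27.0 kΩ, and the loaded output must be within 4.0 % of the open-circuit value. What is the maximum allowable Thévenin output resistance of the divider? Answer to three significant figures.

Loading drop = R_th/(R_th + R_L) ≤ 0.0400, so R_th ≤ R_L · ε/(1−ε) = 27.0 kΩ × 0.0400/0.9600 = 1.12 kΩ.

R_th ≤ 1.12 kΩ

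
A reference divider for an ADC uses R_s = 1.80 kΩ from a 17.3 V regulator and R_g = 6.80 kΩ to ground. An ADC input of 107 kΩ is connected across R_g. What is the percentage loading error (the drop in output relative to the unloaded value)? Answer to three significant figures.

The divider's output (Thévenin) resistance is R_s‖R_g = 1.423 kΩ.
Fractional drop under load = R_th/(R_th + R_L) = 1.423 / (1.423 + 107) = 0.01313.
So the output falls by 1.31 %.

1.31 %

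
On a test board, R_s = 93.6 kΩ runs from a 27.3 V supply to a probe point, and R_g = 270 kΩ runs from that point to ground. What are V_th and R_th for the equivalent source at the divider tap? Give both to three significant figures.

V_th = 20.3 V, R_th = 69.5 kΩ

V_th is the open-circuit tap voltage: 27.3 × 270/(93.6 + 270) = 20.3 V.
With the supply zeroed, R_s and R_g appear in parallel from the tap: R_th = R_s‖R_g = (93.6 × 270)/363.6 = 69.5 kΩ.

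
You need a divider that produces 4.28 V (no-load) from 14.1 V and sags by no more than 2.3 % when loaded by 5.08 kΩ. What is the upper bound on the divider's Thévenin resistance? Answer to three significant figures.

R_th ≤ 120 Ω

Loading drop = R_th/(R_th + R_L) ≤ 0.0230, so R_th ≤ R_L · ε/(1−ε) = 5.08 kΩ × 0.0230/0.9770 = 120 Ω.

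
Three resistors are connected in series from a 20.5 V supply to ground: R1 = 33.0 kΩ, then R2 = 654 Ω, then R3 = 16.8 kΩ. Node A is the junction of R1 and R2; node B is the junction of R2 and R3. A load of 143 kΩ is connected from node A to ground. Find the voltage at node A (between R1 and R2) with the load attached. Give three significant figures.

V ≈ 6.57 V

Below node A the series string R2+R3 = 17450 Ω sits in parallel with the 143000 Ω load: 15560 Ω.
V_A = 20.5 × 15560/(33000 + 15560) = 6.57 V.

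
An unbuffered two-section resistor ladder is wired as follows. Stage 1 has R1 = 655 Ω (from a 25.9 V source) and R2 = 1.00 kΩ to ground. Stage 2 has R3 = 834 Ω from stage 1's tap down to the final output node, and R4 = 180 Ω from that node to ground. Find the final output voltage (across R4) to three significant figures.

V_out ≈ 2.00 V

Stage 2 presents R3+R4 = 1014 Ω as a load on stage 1's tap.
Stage 1's lower leg becomes R2‖(R3+R4) = 503.5 Ω, so V_mid = 25.9 × 503.5/1158 = 11.26 V.
Stage 2 is itself unloaded: V_out = V_mid × R4/(R3+R4) = 11.26 × 180/1014 = 2.00 V.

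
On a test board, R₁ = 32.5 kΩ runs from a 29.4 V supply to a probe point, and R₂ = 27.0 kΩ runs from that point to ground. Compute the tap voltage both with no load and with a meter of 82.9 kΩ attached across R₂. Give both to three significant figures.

Unloaded: 13.3 V; loaded: 11.3 V

Open-circuit: V = 29.4 × 27.0/(32.5 + 27.0) = 13.3 V.
With the load, R₂ becomes R₂‖R_L = 20.37 kΩ, so V = 29.4 × 20.37/52.87 = 11.3 V.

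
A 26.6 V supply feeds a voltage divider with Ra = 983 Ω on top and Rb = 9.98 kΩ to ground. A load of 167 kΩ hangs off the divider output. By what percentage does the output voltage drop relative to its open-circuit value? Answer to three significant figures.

The divider's output (Thévenin) resistance is Ra‖Rb = 894.9 Ω.
Fractional drop under load = R_th/(R_th + R_L) = 894.9 / (894.9 + 167000) = 0.005330.
So the output falls by 0.533 %.

0.533 %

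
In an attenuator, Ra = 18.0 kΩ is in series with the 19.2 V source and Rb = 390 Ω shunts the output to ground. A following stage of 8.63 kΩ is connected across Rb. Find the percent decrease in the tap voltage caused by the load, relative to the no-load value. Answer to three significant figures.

4.24 %

The divider's output (Thévenin) resistance is Ra‖Rb = 381.7 Ω.
Fractional drop under load = R_th/(R_th + R_L) = 381.7 / (381.7 + 8630) = 0.04236.
So the output falls by 4.24 %.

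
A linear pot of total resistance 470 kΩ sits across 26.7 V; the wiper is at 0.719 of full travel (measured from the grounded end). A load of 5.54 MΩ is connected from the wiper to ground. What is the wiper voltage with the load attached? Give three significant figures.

The wiper splits the pot into (1−α)R = 132.1 kΩ above and αR = 337.9 kΩ below.
Lower section ‖ load = 318.5 kΩ.
V_wiper = 26.7 × 318.5/(132.1 + 318.5) = 18.9 V.

V ≈ 18.9 V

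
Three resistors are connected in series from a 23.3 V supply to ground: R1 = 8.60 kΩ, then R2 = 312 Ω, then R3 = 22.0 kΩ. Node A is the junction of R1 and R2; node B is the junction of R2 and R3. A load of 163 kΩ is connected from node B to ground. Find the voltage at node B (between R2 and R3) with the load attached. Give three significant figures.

V ≈ 16.0 V

At node B, R3 is in parallel with the load: R3‖R_L = 19380 Ω.
Below node A the resistance is R2 + (R3‖R_L) = 19700 Ω, so V_A = 23.3 × 19700/28300 = 16.22 V.
Then V_B = V_A × (R3‖R_L)/(R2 + R3‖R_L) = 16.22 × 19380/19700 = 16.0 V.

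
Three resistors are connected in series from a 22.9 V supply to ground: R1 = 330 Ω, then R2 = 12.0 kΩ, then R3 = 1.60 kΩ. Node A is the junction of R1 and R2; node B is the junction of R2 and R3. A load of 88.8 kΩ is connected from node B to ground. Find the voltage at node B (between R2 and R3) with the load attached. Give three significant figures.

At node B, R3 is in parallel with the load: R3‖R_L = 1572 Ω.
Below node A the resistance is R2 + (R3‖R_L) = 13570 Ω, so V_A = 22.9 × 13570/13900 = 22.36 V.
Then V_B = V_A × (R3‖R_L)/(R2 + R3‖R_L) = 22.36 × 1572/13570 = 2.59 V.

V ≈ 2.59 V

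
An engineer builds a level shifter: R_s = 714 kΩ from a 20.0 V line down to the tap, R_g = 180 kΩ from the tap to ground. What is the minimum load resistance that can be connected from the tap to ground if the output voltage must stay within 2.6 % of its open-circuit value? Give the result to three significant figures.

R_L(min) ≈ 5.39 MΩ

Output resistance R_th = R_s‖R_g = (714 × 180)/894.0 = 143.8 kΩ.
The fractional drop is R_th/(R_th + R_L); requiring this ≤ 0.0260 gives R_L ≥ R_th(1/0.0260 − 1) = 143.8 × 37.46 = 5.39 MΩ.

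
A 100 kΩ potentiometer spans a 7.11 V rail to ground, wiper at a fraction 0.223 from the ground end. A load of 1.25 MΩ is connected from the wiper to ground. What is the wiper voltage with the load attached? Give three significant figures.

The wiper splits the pot into (1−α)R = 77.70 kΩ above and αR = 22.30 kΩ below.
Lower section ‖ load = 21.91 kΩ.
V_wiper = 7.11 × 21.91/(77.70 + 21.91) = 1.56 V.

V ≈ 1.56 V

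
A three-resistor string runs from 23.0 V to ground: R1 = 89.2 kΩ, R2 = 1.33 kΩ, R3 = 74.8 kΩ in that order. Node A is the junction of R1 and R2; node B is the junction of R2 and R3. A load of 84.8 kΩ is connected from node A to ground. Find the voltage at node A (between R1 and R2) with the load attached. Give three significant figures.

Below node A the series string R2+R3 = 76.13 kΩ sits in parallel with the 84.8 kΩ load: 40.12 kΩ.
V_A = 23.0 × 40.12/(89.2 + 40.12) = 7.13 V.

V ≈ 7.13 V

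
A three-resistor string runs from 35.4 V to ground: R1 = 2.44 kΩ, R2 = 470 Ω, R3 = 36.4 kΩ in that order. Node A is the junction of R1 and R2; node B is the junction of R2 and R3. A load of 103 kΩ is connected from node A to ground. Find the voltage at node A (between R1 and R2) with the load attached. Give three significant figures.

Below node A the series string R2+R3 = 36870 Ω sits in parallel with the 103000 Ω load: 27150 Ω.
V_A = 35.4 × 27150/(2440 + 27150) = 32.5 V.

V ≈ 32.5 V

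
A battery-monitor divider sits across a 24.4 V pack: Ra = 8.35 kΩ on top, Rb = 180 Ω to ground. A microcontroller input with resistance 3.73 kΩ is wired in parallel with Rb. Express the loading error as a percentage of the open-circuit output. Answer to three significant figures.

The divider's output (Thévenin) resistance is Ra‖Rb = 176.2 Ω.
Fractional drop under load = R_th/(R_th + R_L) = 176.2 / (176.2 + 3730) = 0.04511.
So the output falls by 4.51 %.

4.51 %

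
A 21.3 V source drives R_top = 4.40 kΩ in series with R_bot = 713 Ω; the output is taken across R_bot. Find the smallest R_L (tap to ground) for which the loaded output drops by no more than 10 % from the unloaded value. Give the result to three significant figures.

Output resistance R_th = R_top‖R_bot = (4400 × 713)/5113 = 613.6 Ω.
The fractional drop is R_th/(R_th + R_L); requiring this ≤ 0.100 gives R_L ≥ R_th(1/0.100 − 1) = 613.6 × 9.000 = 5.52 kΩ.

R_L(min) ≈ 5.52 kΩ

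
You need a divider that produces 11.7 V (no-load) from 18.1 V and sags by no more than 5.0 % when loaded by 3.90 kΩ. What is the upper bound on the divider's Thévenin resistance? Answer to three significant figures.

Loading drop = R_th/(R_th + R_L) ≤ 0.0500, so R_th ≤ R_L · ε/(1−ε) = 3.90 kΩ × 0.0500/0.9500 = 205 Ω.

R_th ≤ 205 Ω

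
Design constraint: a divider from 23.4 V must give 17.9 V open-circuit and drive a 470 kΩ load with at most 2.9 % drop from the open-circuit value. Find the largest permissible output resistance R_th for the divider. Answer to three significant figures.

Loading drop = R_th/(R_th + R_L) ≤ 0.0290, so R_th ≤ R_L · ε/(1−ε) = 470 kΩ × 0.0290/0.9710 = 14.0 kΩ.

R_th ≤ 14.0 kΩ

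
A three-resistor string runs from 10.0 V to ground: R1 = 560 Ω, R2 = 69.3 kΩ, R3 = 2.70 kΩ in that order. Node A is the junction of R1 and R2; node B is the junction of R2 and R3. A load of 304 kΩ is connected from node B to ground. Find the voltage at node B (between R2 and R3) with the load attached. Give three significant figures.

At node B, R3 is in parallel with the load: R3‖R_L = 2676 Ω.
Below node A the resistance is R2 + (R3‖R_L) = 71980 Ω, so V_A = 10.0 × 71980/72540 = 9.923 V.
Then V_B = V_A × (R3‖R_L)/(R2 + R3‖R_L) = 9.923 × 2676/71980 = 0.369 V.

V ≈ 0.369 V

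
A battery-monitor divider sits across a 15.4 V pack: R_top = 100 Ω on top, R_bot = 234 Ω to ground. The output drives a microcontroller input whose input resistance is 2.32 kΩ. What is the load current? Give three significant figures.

R_bot‖R_L = 212.6 Ω; V_out = 15.4 × 212.6/312.6 = 10.47 V.
I_L = V_out / R_L = 10.47 / 2.32 kΩ = 4.51 mA.

I_L ≈ 4.51 mA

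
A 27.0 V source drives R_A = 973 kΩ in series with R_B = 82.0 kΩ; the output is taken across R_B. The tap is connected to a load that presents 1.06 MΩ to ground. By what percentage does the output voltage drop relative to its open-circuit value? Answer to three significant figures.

6.66 %

The divider's output (Thévenin) resistance is R_A‖R_B = 75.63 kΩ.
Fractional drop under load = R_th/(R_th + R_L) = 75.63 / (75.63 + 1060) = 0.06659.
So the output falls by 6.66 %.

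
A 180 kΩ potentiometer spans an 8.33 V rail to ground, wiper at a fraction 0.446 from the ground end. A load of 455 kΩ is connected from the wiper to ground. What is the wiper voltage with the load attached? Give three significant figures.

The wiper splits the pot into (1−α)R = 99.72 kΩ above and αR = 80.28 kΩ below.
Lower section ‖ load = 68.24 kΩ.
V_wiper = 8.33 × 68.24/(99.72 + 68.24) = 3.38 V.

V ≈ 3.38 V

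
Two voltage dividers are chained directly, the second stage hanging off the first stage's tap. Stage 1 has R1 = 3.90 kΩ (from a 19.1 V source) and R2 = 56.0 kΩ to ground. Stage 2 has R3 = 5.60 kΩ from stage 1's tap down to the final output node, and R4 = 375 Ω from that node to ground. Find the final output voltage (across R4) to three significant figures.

Stage 2 presents R3+R4 = 5975 Ω as a load on stage 1's tap.
Stage 1's lower leg becomes R2‖(R3+R4) = 5399 Ω, so V_mid = 19.1 × 5399/9299 = 11.09 V.
Stage 2 is itself unloaded: V_out = V_mid × R4/(R3+R4) = 11.09 × 375/5975 = 0.696 V.

V_out ≈ 0.696 V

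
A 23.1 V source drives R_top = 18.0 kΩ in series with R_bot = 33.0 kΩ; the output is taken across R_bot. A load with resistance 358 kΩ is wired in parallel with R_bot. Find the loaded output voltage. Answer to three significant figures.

V_out ≈ 14.5 V

The load sits in parallel with R_bot: R_bot‖R_L = (33.0 × 358) / (33.0 + 358) = 30.21 kΩ.
V_out = 23.1 × 30.21 / (18.0 + 30.21) = 23.1 × 30.21/48.21 = 14.5 V.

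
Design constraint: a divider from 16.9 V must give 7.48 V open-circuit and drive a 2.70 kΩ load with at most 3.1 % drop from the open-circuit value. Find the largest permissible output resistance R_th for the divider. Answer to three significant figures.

Loading drop = R_th/(R_th + R_L) ≤ 0.0310, so R_th ≤ R_L · ε/(1−ε) = 2.70 kΩ × 0.0310/0.9690 = 86.4 Ω.

R_th ≤ 86.4 Ω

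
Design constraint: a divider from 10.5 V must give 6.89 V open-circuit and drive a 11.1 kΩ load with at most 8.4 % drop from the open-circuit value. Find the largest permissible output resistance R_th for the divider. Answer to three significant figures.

R_th ≤ 1.02 kΩ

Loading drop = R_th/(R_th + R_L) ≤ 0.0840, so R_th ≤ R_L · ε/(1−ε) = 11.1 kΩ × 0.0840/0.9160 = 1.02 kΩ.
(Any R1, R2 with R2/(R1+R2) = 0.656 and R1‖R2 ≤ 1.02 kΩ will meet the spec.)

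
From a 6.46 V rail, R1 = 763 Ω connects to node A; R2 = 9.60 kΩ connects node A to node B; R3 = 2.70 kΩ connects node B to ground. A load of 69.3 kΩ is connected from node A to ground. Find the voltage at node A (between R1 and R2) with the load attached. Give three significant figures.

V ≈ 6.02 V

Below node A the series string R2+R3 = 12300 Ω sits in parallel with the 69300 Ω load: 10450 Ω.
V_A = 6.46 × 10450/(763 + 10450) = 6.02 V.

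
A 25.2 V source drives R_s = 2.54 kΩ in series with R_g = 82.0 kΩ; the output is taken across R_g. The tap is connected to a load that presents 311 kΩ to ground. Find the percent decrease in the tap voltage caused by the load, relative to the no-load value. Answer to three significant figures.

0.786 %

The divider's output (Thévenin) resistance is R_s‖R_g = 2.464 kΩ.
Fractional drop under load = R_th/(R_th + R_L) = 2.464 / (2.464 + 311) = 0.007860.
So the output falls by 0.786 %.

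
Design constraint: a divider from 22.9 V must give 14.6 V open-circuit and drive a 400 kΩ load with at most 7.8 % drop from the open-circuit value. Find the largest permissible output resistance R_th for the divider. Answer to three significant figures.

Loading drop = R_th/(R_th + R_L) ≤ 0.0780, so R_th ≤ R_L · ε/(1−ε) = 400 kΩ × 0.0780/0.9220 = 33.8 kΩ.
(Any R1, R2 with R2/(R1+R2) = 0.638 and R1‖R2 ≤ 33.8 kΩ will meet the spec.)

R_th ≤ 33.8 kΩ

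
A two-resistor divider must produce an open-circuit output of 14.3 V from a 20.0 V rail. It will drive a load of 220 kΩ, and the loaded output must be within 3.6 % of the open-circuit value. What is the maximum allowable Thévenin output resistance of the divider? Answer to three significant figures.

Loading drop = R_th/(R_th + R_L) ≤ 0.0360, so R_th ≤ R_L · ε/(1−ε) = 220 kΩ × 0.0360/0.9640 = 8.22 kΩ.

R_th ≤ 8.22 kΩ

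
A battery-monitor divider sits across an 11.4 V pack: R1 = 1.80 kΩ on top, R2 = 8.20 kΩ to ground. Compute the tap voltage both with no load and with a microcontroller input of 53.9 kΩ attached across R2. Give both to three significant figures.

Open-circuit: V = 11.4 × 8.20/(1.80 + 8.20) = 9.35 V.
With the load, R2 becomes R2‖R_L = 7.117 kΩ, so V = 11.4 × 7.117/8.917 = 9.10 V.

Unloaded: 9.35 V; loaded: 9.10 V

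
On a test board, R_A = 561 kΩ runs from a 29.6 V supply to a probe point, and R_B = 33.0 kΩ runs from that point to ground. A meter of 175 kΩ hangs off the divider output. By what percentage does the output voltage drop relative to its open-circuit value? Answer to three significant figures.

15.1 %

The divider's output (Thévenin) resistance is R_A‖R_B = 31.17 kΩ.
Fractional drop under load = R_th/(R_th + R_L) = 31.17 / (31.17 + 175) = 0.1512.
So the output falls by 15.1 %.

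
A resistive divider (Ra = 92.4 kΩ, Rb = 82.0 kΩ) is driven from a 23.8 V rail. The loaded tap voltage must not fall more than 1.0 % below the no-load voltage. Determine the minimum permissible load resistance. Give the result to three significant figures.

Output resistance R_th = Ra‖Rb = (92.4 × 82.0)/174.4 = 43.44 kΩ.
The fractional drop is R_th/(R_th + R_L); requiring this ≤ 0.0100 gives R_L ≥ R_th(1/0.0100 − 1) = 43.44 × 99.00 = 4.30 MΩ.

R_L(min) ≈ 4.30 MΩ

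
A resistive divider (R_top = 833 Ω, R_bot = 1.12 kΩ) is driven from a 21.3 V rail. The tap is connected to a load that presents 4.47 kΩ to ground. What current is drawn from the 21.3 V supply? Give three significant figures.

I ≈ 12.3 mA

R_bot‖R_L = 895.6 Ω, so the source sees R_top + R_bot‖R_L = 1729 Ω.
I = 21.3 V / 1729 Ω = 12.3 mA.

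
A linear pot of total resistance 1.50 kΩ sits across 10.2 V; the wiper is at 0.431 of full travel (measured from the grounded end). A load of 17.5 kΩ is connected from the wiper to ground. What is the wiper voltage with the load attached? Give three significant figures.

V ≈ 4.31 V

The wiper splits the pot into (1−α)R = 853.5 Ω above and αR = 646.5 Ω below.
Lower section ‖ load = 623.5 Ω.
V_wiper = 10.2 × 623.5/(853.5 + 623.5) = 4.31 V.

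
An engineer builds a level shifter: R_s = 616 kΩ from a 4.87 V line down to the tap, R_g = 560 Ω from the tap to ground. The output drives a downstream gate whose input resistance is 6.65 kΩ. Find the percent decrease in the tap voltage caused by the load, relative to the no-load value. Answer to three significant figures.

The divider's output (Thévenin) resistance is R_s‖R_g = 559.5 Ω.
Fractional drop under load = R_th/(R_th + R_L) = 559.5 / (559.5 + 6650) = 0.07760.
So the output falls by 7.76 %.

7.76 %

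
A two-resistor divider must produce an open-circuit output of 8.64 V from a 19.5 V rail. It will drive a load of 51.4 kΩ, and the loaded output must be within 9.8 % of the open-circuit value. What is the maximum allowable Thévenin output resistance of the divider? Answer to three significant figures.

R_th ≤ 5.58 kΩ

Loading drop = R_th/(R_th + R_L) ≤ 0.0980, so R_th ≤ R_L · ε/(1−ε) = 51.4 kΩ × 0.0980/0.9020 = 5.58 kΩ.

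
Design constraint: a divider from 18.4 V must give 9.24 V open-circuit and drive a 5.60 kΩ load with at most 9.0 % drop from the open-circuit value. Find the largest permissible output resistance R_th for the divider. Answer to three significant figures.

Loading drop = R_th/(R_th + R_L) ≤ 0.0900, so R_th ≤ R_L · ε/(1−ε) = 5.60 kΩ × 0.0900/0.9100 = 554 Ω.

R_th ≤ 554 Ω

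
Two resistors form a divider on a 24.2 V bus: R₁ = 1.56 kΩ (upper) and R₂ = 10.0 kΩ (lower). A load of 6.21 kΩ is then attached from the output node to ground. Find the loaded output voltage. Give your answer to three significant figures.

V_out ≈ 17.2 V

The load sits in parallel with R₂: R₂‖R_L = (10.0 × 6.21) / (10.0 + 6.21) = 3.831 kΩ.
V_out = 24.2 × 3.831 / (1.56 + 3.831) = 24.2 × 3.831/5.391 = 17.2 V.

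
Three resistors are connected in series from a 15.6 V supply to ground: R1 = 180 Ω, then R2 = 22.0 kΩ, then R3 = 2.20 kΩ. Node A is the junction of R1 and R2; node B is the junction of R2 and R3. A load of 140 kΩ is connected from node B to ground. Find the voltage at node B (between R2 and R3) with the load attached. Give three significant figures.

At node B, R3 is in parallel with the load: R3‖R_L = 2166 Ω.
Below node A the resistance is R2 + (R3‖R_L) = 24170 Ω, so V_A = 15.6 × 24170/24350 = 15.48 V.
Then V_B = V_A × (R3‖R_L)/(R2 + R3‖R_L) = 15.48 × 2166/24170 = 1.39 V.

V ≈ 1.39 V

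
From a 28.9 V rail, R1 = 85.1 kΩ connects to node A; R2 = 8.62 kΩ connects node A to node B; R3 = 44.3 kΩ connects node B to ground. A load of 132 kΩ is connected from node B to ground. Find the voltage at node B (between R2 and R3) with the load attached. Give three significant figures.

At node B, R3 is in parallel with the load: R3‖R_L = 33.17 kΩ.
Below node A the resistance is R2 + (R3‖R_L) = 41.79 kΩ, so V_A = 28.9 × 41.79/126.9 = 9.518 V.
Then V_B = V_A × (R3‖R_L)/(R2 + R3‖R_L) = 9.518 × 33.17/41.79 = 7.55 V.

V ≈ 7.55 V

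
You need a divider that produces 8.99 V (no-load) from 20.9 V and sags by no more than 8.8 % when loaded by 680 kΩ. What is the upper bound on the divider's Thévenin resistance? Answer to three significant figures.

R_th ≤ 65.6 kΩ

Loading drop = R_th/(R_th + R_L) ≤ 0.0880, so R_th ≤ R_L · ε/(1−ε) = 680 kΩ × 0.0880/0.9120 = 65.6 kΩ.
(Any R1, R2 with R2/(R1+R2) = 0.430 and R1‖R2 ≤ 65.6 kΩ will meet the spec.)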